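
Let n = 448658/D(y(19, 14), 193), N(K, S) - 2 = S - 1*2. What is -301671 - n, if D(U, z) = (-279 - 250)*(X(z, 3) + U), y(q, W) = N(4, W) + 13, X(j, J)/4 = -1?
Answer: -3669982399/12167 ≈ -3.0163e+5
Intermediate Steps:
X(j, J) = -4 (X(j, J) = 4*(-1) = -4)
N(K, S) = S (N(K, S) = 2 + (S - 1*2) = 2 + (S - 2) = 2 + (-2 + S) = S)
y(q, W) = 13 + W (y(q, W) = W + 13 = 13 + W)
D(U, z) = 2116 - 529*U (D(U, z) = (-279 - 250)*(-4 + U) = -529*(-4 + U) = 2116 - 529*U)
n = -448658/12167 (n = 448658/(2116 - 529*(13 + 14)) = 448658/(2116 - 529*27) = 448658/(2116 - 14283) = 448658/(-12167) = 448658*(-1/12167) = -448658/12167 ≈ -36.875)
-301671 - n = -301671 - 1*(-448658/12167) = -301671 + 448658/12167 = -3669982399/12167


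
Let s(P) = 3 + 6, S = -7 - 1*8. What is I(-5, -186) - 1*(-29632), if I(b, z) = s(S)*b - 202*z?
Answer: 67159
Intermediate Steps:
S = -15 (S = -7 - 8 = -15)
s(P) = 9
I(b, z) = -202*z + 9*b (I(b, z) = 9*b - 202*z = -202*z + 9*b)
I(-5, -186) - 1*(-29632) = (-202*(-186) + 9*(-5)) - 1*(-29632) = (37572 - 45) + 29632 = 37527 + 29632 = 67159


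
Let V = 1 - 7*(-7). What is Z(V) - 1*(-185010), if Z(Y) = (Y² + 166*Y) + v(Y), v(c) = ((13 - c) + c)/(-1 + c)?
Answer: 9594703/49 ≈ 1.9581e+5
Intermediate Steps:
V = 50 (V = 1 + 49 = 50)
v(c) = 13/(-1 + c)
Z(Y) = Y² + 13/(-1 + Y) + 166*Y (Z(Y) = (Y² + 166*Y) + 13/(-1 + Y) = Y² + 13/(-1 + Y) + 166*Y)
Z(V) - 1*(-185010) = (13 + 50*(-1 + 50)*(166 + 50))/(-1 + 50) - 1*(-185010) = (13 + 50*49*216)/49 + 185010 = (13 + 529200)/49 + 185010 = (1/49)*529213 + 185010 = 529213/49 + 185010 = 9594703/49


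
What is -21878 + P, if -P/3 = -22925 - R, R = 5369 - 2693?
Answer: 54925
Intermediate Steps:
R = 2676
P = 76803 (P = -3*(-22925 - 1*2676) = -3*(-22925 - 2676) = -3*(-25601) = 76803)
-21878 + P = -21878 + 76803 = 54925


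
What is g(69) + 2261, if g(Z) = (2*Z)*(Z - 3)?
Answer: 11369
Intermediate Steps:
g(Z) = 2*Z*(-3 + Z) (g(Z) = (2*Z)*(-3 + Z) = 2*Z*(-3 + Z))
g(69) + 2261 = 2*69*(-3 + 69) + 2261 = 2*69*66 + 2261 = 9108 + 2261 = 11369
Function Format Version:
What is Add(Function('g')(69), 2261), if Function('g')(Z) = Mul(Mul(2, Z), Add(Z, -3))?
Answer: 11369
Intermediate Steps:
Function('g')(Z) = Mul(2, Z, Add(-3, Z)) (Function('g')(Z) = Mul(Mul(2, Z), Add(-3, Z)) = Mul(2, Z, Add(-3, Z)))
Add(Function('g')(69), 2261) = Add(Mul(2, 69, Add(-3, 69)), 2261) = Add(Mul(2, 69, 66), 2261) = Add(9108, 2261) = 11369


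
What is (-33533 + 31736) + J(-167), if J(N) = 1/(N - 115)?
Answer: -506755/282 ≈ -1797.0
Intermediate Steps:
J(N) = 1/(-115 + N)
(-33533 + 31736) + J(-167) = (-33533 + 31736) + 1/(-115 - 167) = -1797 + 1/(-282) = -1797 - 1/282 = -506755/282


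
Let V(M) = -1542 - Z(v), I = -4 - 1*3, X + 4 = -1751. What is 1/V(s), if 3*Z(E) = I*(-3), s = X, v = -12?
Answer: -1/1549 ≈ -0.00064558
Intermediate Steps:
X = -1755 (X = -4 - 1751 = -1755)
I = -7 (I = -4 - 3 = -7)
s = -1755
Z(E) = 7 (Z(E) = (-7*(-3))/3 = (⅓)*21 = 7)
V(M) = -1549 (V(M) = -1542 - 1*7 = -1542 - 7 = -1549)
1/V(s) = 1/(-1549) = -1/1549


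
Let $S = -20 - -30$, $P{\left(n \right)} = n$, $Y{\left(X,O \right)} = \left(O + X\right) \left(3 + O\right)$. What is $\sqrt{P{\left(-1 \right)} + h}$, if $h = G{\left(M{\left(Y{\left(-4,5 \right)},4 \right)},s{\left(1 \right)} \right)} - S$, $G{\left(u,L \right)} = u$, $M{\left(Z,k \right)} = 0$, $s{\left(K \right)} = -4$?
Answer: $i \sqrt{11} \approx 3.3166 i$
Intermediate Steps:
$Y{\left(X,O \right)} = \left(3 + O\right) \left(O + X\right)$
$S = 10$ ($S = -20 + 30 = 10$)
$h = -10$ ($h = 0 - 10 = -10$)
$\sqrt{P{\left(-1 \right)} + h} = \sqrt{-1 - 10} = \sqrt{-11} = i \sqrt{11}$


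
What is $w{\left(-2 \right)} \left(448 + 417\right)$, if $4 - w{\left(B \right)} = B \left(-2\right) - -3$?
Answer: $-2595$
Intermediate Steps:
$w{\left(B \right)} = 1 + 2 B$ ($w{\left(B \right)} = 4 - \left(B \left(-2\right) - -3\right) = 4 - \left(- 2 B + 3\right) = 4 - \left(3 - 2 B\right) = 4 + \left(-3 + 2 B\right) = 1 + 2 B$)
$w{\left(-2 \right)} \left(448 + 417\right) = \left(1 + 2 \left(-2\right)\right) \left(448 + 417\right) = \left(1 - 4\right) 865 = \left(-3\right) 865 = -2595$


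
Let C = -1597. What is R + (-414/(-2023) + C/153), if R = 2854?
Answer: 51776461/18207 ≈ 2843.8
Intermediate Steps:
R + (-414/(-2023) + C/153) = 2854 + (-414/(-2023) - 1597/153) = 2854 + (-414*(-1/2023) - 1597*1/153) = 2854 + (414/2023 - 1597/153) = 2854 - 186317/18207 = 51776461/18207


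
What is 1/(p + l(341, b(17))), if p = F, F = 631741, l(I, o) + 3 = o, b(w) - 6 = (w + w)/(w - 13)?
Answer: 2/1263505 ≈ 1.5829e-6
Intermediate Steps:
b(w) = 6 + 2*w/(-13 + w) (b(w) = 6 + (w + w)/(w - 13) = 6 + (2*w)/(-13 + w) = 6 + 2*w/(-13 + w))
l(I, o) = -3 + o
p = 631741
1/(p + l(341, b(17))) = 1/(631741 + (-3 + 2*(-39 + 4*17)/(-13 + 17))) = 1/(631741 + (-3 + 2*(-39 + 68)/4)) = 1/(631741 + (-3 + 2*(¼)*29)) = 1/(631741 + (-3 + 29/2)) = 1/(631741 + 23/2) = 1/(1263505/2) = 2/1263505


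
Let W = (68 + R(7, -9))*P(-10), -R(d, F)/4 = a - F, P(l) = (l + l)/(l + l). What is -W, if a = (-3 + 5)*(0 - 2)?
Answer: -48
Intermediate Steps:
a = -4 (a = 2*(-2) = -4)
P(l) = 1 (P(l) = (2*l)/((2*l)) = (2*l)*(1/(2*l)) = 1)
R(d, F) = 16 + 4*F (R(d, F) = -4*(-4 - F) = 16 + 4*F)
W = 48 (W = (68 + (16 + 4*(-9)))*1 = (68 + (16 - 36))*1 = (68 - 20)*1 = 48*1 = 48)
-W = -1*48 = -48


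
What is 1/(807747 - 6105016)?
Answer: -1/5297269 ≈ -1.8878e-7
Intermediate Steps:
1/(807747 - 6105016) = 1/(-5297269) = -1/5297269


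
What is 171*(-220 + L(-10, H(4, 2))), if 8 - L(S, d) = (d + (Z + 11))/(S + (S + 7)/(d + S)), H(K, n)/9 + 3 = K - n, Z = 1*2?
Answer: -6766128/187 ≈ -36183.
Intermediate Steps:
Z = 2
H(K, n) = -27 - 9*n + 9*K (H(K, n) = -27 + 9*(K - n) = -27 + (-9*n + 9*K) = -27 - 9*n + 9*K)
L(S, d) = 8 - (13 + d)/(S + (7 + S)/(S + d)) (L(S, d) = 8 - (d + (2 + 11))/(S + (S + 7)/(d + S)) = 8 - (d + 13)/(S + (7 + S)/(S + d)) = 8 - (13 + d)/(S + (7 + S)/(S + d)))
171*(-220 + L(-10, H(4, 2))) = 171*(-220 + (56 - (-27 - 9*2 + 9*4)² - 13*(-27 - 9*2 + 9*4) - 5*(-10) + 8*(-10)² + 7*(-10)*(-27 - 9*2 + 9*4))/(7 - 10 + (-10)² - 10*(-27 - 9*2 + 9*4))) = 171*(-220 + (56 - (-27 - 18 + 36)² - 13*(-27 - 18 + 36) + 50 + 8*100 + 7*(-10)*(-27 - 18 + 36))/(7 - 10 + 100 - 10*(-27 - 18 + 36))) = 171*(-220 + (56 - 1*(-9)² - 13*(-9) + 50 + 800 + 7*(-10)*(-9))/(7 - 10 + 100 - 10*(-9))) = 171*(-220 + (56 - 1*81 + 117 + 50 + 800 + 630)/(7 - 10 + 100 + 90)) = 171*(-220 + (56 - 81 + 117 + 50 + 800 + 630)/187) = 171*(-220 + (1/187)*1572) = 171*(-220 + 1572/187) = 171*(-39568/187) = -6766128/187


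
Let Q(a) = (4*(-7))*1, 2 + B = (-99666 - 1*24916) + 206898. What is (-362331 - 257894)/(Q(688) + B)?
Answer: -620225/82286 ≈ -7.5374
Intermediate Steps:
B = 82314 (B = -2 + ((-99666 - 1*24916) + 206898) = -2 + ((-99666 - 24916) + 206898) = -2 + (-124582 + 206898) = -2 + 82316 = 82314)
Q(a) = -28 (Q(a) = -28*1 = -28)
(-362331 - 257894)/(Q(688) + B) = (-362331 - 257894)/(-28 + 82314) = -620225/82286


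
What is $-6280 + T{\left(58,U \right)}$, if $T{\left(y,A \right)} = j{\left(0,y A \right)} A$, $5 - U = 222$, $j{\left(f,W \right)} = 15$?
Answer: $-9535$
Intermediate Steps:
$U = -217$ ($U = 5 - 222 = -217$)
$T{\left(y,A \right)} = 15 A$
$-6280 + T{\left(58,U \right)} = -6280 + 15 \left(-217\right) = -6280 - 3255 = -9535$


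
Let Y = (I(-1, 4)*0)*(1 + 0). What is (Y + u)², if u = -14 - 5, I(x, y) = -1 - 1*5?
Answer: 361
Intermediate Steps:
I(x, y) = -6 (I(x, y) = -1 - 5 = -6)
u = -19
Y = 0 (Y = (-6*0)*(1 + 0) = 0*1 = 0)
(Y + u)² = (0 - 19)² = (-19)² = 361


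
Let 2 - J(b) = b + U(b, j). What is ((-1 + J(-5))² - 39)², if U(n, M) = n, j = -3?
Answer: 6724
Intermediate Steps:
J(b) = 2 - 2*b (J(b) = 2 - (b + b) = 2 - 2*b)
((-1 + J(-5))² - 39)² = ((-1 + (2 - 2*(-5)))² - 39)² = ((-1 + (2 + 10))² - 39)² = ((-1 + 12)² - 39)² = (11² - 39)² = (121 - 39)² = 82² = 6724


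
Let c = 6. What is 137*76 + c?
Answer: 10418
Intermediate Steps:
137*76 + c = 137*76 + 6 = 10412 + 6 = 10418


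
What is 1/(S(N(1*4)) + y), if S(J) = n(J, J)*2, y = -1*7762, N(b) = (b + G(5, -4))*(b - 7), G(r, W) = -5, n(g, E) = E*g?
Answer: -1/7744 ≈ -0.00012913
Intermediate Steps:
N(b) = (-7 + b)*(-5 + b) (N(b) = (b - 5)*(b - 7) = (-5 + b)*(-7 + b) = (-7 + b)*(-5 + b))
y = -7762
S(J) = 2*J**2 (S(J) = (J*J)*2 = J**2*2 = 2*J**2)
1/(S(N(1*4)) + y) = 1/(2*(35 + (1*4)**2 - 12*4)**2 - 7762) = 1/(2*(35 + 4**2 - 12*4)**2 - 7762) = 1/(2*(35 + 16 - 48)**2 - 7762) = 1/(2*3**2 - 7762) = 1/(2*9 - 7762) = 1/(18 - 7762) = 1/(-7744) = -1/7744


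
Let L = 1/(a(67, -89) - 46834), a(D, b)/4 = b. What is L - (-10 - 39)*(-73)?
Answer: -168798631/47190 ≈ -3577.0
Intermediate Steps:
a(D, b) = 4*b
L = -1/47190 (L = 1/(4*(-89) - 46834) = 1/(-356 - 46834) = 1/(-47190) = -1/47190 ≈ -2.1191e-5)
L - (-10 - 39)*(-73) = -1/47190 - (-10 - 39)*(-73) = -1/47190 - (-49)*(-73) = -1/47190 - 1*3577 = -1/47190 - 3577 = -168798631/47190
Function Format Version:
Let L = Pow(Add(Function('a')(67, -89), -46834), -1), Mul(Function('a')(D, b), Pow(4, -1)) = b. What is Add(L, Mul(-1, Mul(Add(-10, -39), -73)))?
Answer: Rational(-168798631, 47190) ≈ -3577.0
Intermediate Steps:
Function('a')(D, b) = Mul(4, b)
L = Rational(-1, 47190) (L = Pow(Add(Mul(4, -89), -46834), -1) = Pow(Add(-356, -46834), -1) = Pow(-47190, -1) = Rational(-1, 47190) ≈ -2.1191e-5)
Add(L, Mul(-1, Mul(Add(-10, -39), -73))) = Add(Rational(-1, 47190), Mul(-1, Mul(Add(-10, -39), -73))) = Add(Rational(-1, 47190), Mul(-1, Mul(-49, -73))) = Add(Rational(-1, 47190), Mul(-1, 3577)) = Add(Rational(-1, 47190), -3577) = Rational(-168798631, 47190)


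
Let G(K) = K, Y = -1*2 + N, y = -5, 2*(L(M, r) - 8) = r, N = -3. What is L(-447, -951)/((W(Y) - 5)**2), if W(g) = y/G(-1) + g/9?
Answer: -15147/10 ≈ -1514.7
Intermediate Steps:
L(M, r) = 8 + r/2
Y = -5 (Y = -1*2 - 3 = -2 - 3 = -5)
W(g) = 5 + g/9 (W(g) = -5/(-1) + g/9 = -5*(-1) + g*(1/9) = 5 + g/9)
L(-447, -951)/((W(Y) - 5)**2) = (8 + (1/2)*(-951))/(((5 + (1/9)*(-5)) - 5)**2) = (8 - 951/2)/(((5 - 5/9) - 5)**2) = -935/(2*(40/9 - 5)**2) = -935/(2*((-5/9)**2)) = -935/(2*25/81) = -935/2*81/25 = -15147/10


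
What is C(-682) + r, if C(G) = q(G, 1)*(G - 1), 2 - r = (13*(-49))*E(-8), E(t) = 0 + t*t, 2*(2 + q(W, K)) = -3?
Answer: 86321/2 ≈ 43161.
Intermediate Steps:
q(W, K) = -7/2 (q(W, K) = -2 + (½)*(-3) = -2 - 3/2 = -7/2)
E(t) = t² (E(t) = 0 + t² = t²)
r = 40770 (r = 2 - 13*(-49)*(-8)² = 2 - (-637)*64 = 2 - 1*(-40768) = 2 + 40768 = 40770)
C(G) = 7/2 - 7*G/2 (C(G) = -7*(G - 1)/2 = -7*(-1 + G)/2 = 7/2 - 7*G/2)
C(-682) + r = (7/2 - 7/2*(-682)) + 40770 = (7/2 + 2387) + 40770 = 4781/2 + 40770 = 86321/2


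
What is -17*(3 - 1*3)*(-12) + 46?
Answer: 46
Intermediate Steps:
-17*(3 - 1*3)*(-12) + 46 = -17*(3 - 3)*(-12) + 46 = -0*(-12) + 46 = -17*0 + 46 = 0 + 46 = 46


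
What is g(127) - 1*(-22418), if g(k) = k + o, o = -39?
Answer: 22506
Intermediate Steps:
g(k) = -39 + k (g(k) = k - 39 = -39 + k)
g(127) - 1*(-22418) = (-39 + 127) - 1*(-22418) = 88 + 22418 = 22506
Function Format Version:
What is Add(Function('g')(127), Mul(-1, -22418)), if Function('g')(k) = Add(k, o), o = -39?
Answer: 22506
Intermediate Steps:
Function('g')(k) = Add(-39, k) (Function('g')(k) = Add(k, -39) = Add(-39, k))
Add(Function('g')(127), Mul(-1, -22418)) = Add(Add(-39, 127), Mul(-1, -22418)) = Add(88, 22418) = 22506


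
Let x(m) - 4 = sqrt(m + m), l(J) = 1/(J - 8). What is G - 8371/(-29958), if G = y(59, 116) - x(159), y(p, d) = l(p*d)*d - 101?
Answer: -5360638489/51198222 - sqrt(318) ≈ -122.54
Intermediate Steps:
l(J) = 1/(-8 + J)
x(m) = 4 + sqrt(2)*sqrt(m) (x(m) = 4 + sqrt(m + m) = 4 + sqrt(2*m) = 4 + sqrt(2)*sqrt(m))
y(p, d) = -101 + d/(-8 + d*p) (y(p, d) = d/(-8 + p*d) - 101 = d/(-8 + d*p) - 101 = -101 + d/(-8 + d*p))
G = -179416/1709 - sqrt(318) (G = (-101 + 116/(-8 + 116*59)) - (4 + sqrt(2)*sqrt(159)) = (-101 + 116/(-8 + 6844)) - (4 + sqrt(318)) = (-101 + 116/6836) + (-4 - sqrt(318)) = (-101 + 116*(1/6836)) + (-4 - sqrt(318)) = (-101 + 29/1709) + (-4 - sqrt(318)) = -172580/1709 + (-4 - sqrt(318)) = -179416/1709 - sqrt(318) ≈ -122.82)
G - 8371/(-29958) = (-179416/1709 - sqrt(318)) - 8371/(-29958) = (-179416/1709 - sqrt(318)) - 8371*(-1)/29958 = (-179416/1709 - sqrt(318)) - 1*(-8371/29958) = (-179416/1709 - sqrt(318)) + 8371/29958 = -5360638489/51198222 - sqrt(318)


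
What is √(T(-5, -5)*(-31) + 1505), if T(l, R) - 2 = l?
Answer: √1598 ≈ 39.975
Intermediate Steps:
T(l, R) = 2 + l
√(T(-5, -5)*(-31) + 1505) = √((2 - 5)*(-31) + 1505) = √(-3*(-31) + 1505) = √(93 + 1505) = √1598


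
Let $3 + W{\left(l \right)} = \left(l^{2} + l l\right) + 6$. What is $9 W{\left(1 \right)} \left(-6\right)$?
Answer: $-270$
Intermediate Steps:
$W{\left(l \right)} = 3 + 2 l^{2}$ ($W{\left(l \right)} = -3 + \left(\left(l^{2} + l l\right) + 6\right) = -3 + \left(\left(l^{2} + l^{2}\right) + 6\right) = -3 + \left(2 l^{2} + 6\right) = -3 + \left(6 + 2 l^{2}\right) = 3 + 2 l^{2}$)
$9 W{\left(1 \right)} \left(-6\right) = 9 \left(3 + 2 \cdot 1^{2}\right) \left(-6\right) = 9 \left(3 + 2 \cdot 1\right) \left(-6\right) = 9 \left(3 + 2\right) \left(-6\right) = 9 \cdot 5 \left(-6\right) = 45 \left(-6\right) = -270$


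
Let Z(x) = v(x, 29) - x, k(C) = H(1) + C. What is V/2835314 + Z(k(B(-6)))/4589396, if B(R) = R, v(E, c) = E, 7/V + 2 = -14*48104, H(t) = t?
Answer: -7/1909464895812 ≈ -3.6659e-12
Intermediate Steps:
V = -7/673458 (V = 7/(-2 - 14*48104) = 7/(-2 - 673456) = 7/(-673458) = 7*(-1/673458) = -7/673458 ≈ -1.0394e-5)
k(C) = 1 + C
Z(x) = 0 (Z(x) = x - x = 0)
V/2835314 + Z(k(B(-6)))/4589396 = -7/673458/2835314 + 0/4589396 = -7/673458*1/2835314 + 0*(1/4589396) = -7/1909464895812 + 0 = -7/1909464895812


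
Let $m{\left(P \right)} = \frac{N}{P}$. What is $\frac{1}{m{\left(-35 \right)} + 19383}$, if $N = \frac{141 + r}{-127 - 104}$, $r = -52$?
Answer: $\frac{8085}{156711644} \approx 5.1592 \cdot 10^{-5}$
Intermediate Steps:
$N = - \frac{89}{231}$ ($N = \frac{141 - 52}{-127 - 104} = \frac{89}{-231} = 89 \left(- \frac{1}{231}\right) = - \frac{89}{231} \approx -0.38528$)
$m{\left(P \right)} = - \frac{89}{231 P}$
$\frac{1}{m{\left(-35 \right)} + 19383} = \frac{1}{- \frac{89}{231 \left(-35\right)} + 19383} = \frac{1}{\left(- \frac{89}{231}\right) \left(- \frac{1}{35}\right) + 19383} = \frac{1}{\frac{89}{8085} + 19383} = \frac{1}{\frac{156711644}{8085}} = \frac{8085}{156711644}$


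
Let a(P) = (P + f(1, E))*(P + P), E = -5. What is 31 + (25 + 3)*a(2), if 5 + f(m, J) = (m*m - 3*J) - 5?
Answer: 927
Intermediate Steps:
f(m, J) = -10 + m² - 3*J (f(m, J) = -5 + ((m*m - 3*J) - 5) = -5 + ((m² - 3*J) - 5) = -5 + (-5 + m² - 3*J) = -10 + m² - 3*J)
a(P) = 2*P*(6 + P) (a(P) = (P + (-10 + 1² - 3*(-5)))*(P + P) = (P + (-10 + 1 + 15))*(2*P) = (P + 6)*(2*P) = (6 + P)*(2*P) = 2*P*(6 + P))
31 + (25 + 3)*a(2) = 31 + (25 + 3)*(2*2*(6 + 2)) = 31 + 28*(2*2*8) = 31 + 28*32 = 31 + 896 = 927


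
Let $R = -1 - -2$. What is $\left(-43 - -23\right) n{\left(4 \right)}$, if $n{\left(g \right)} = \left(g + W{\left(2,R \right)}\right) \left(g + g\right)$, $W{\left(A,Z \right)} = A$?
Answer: $-960$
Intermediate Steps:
$R = 1$ ($R = -1 + 2 = 1$)
$n{\left(g \right)} = 2 g \left(2 + g\right)$ ($n{\left(g \right)} = \left(g + 2\right) \left(g + g\right) = \left(2 + g\right) 2 g = 2 g \left(2 + g\right)$)
$\left(-43 - -23\right) n{\left(4 \right)} = \left(-43 - -23\right) 2 \cdot 4 \left(2 + 4\right) = \left(-43 + 23\right) 2 \cdot 4 \cdot 6 = \left(-20\right) 48 = -960$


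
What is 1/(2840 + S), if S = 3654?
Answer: 1/6494 ≈ 0.00015399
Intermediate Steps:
1/(2840 + S) = 1/(2840 + 3654) = 1/6494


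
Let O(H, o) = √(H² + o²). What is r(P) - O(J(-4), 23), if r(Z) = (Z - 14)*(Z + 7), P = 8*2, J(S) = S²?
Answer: 46 - √785 ≈ 17.982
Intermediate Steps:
P = 16
r(Z) = (-14 + Z)*(7 + Z)
r(P) - O(J(-4), 23) = (-98 + 16² - 7*16) - √(((-4)²)² + 23²) = (-98 + 256 - 112) - √(16² + 529) = 46 - √(256 + 529) = 46 - √785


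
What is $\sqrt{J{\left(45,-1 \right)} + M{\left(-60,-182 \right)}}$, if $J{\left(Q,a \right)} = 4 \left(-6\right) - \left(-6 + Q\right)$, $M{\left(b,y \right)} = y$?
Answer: $7 i \sqrt{5} \approx 15.652 i$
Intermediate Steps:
$J{\left(Q,a \right)} = -18 - Q$ ($J{\left(Q,a \right)} = -24 - \left(-6 + Q\right) = -18 - Q$)
$\sqrt{J{\left(45,-1 \right)} + M{\left(-60,-182 \right)}} = \sqrt{\left(-18 - 45\right) - 182} = \sqrt{-63 - 182} = \sqrt{-245} = 7 i \sqrt{5}$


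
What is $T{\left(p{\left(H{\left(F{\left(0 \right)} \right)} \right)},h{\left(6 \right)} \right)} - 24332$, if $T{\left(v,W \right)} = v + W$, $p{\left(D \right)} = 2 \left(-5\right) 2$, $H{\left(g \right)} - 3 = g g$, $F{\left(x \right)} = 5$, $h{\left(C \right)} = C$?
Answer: $-24346$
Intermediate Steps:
$H{\left(g \right)} = 3 + g^{2}$ ($H{\left(g \right)} = 3 + g g = 3 + g^{2}$)
$p{\left(D \right)} = -20$ ($p{\left(D \right)} = \left(-10\right) 2 = -20$)
$T{\left(v,W \right)} = W + v$
$T{\left(p{\left(H{\left(F{\left(0 \right)} \right)} \right)},h{\left(6 \right)} \right)} - 24332 = \left(6 - 20\right) - 24332 = -14 - 24332 = -24346$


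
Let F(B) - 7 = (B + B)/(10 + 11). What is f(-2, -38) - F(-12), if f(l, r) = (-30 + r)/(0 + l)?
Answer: 197/7 ≈ 28.143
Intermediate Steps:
F(B) = 7 + 2*B/21 (F(B) = 7 + (B + B)/(10 + 11) = 7 + (2*B)/21 = 7 + (2*B)*(1/21) = 7 + 2*B/21)
f(l, r) = (-30 + r)/l
f(-2, -38) - F(-12) = (-30 - 38)/(-2) - (7 + (2/21)*(-12)) = -1/2*(-68) - (7 - 8/7) = 34 - 1*41/7 = 34 - 41/7 = 197/7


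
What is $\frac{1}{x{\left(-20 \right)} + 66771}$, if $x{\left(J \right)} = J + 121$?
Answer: $\frac{1}{66872} \approx 1.4954 \cdot 10^{-5}$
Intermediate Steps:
$x{\left(J \right)} = 121 + J$
$\frac{1}{x{\left(-20 \right)} + 66771} = \frac{1}{\left(121 - 20\right) + 66771} = \frac{1}{101 + 66771} = \frac{1}{66872}$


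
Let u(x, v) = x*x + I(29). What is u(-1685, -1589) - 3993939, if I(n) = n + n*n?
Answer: -1153844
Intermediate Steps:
I(n) = n + n**2
u(x, v) = 870 + x**2 (u(x, v) = x*x + 29*(1 + 29) = x**2 + 29*30 = x**2 + 870 = 870 + x**2)
u(-1685, -1589) - 3993939 = (870 + (-1685)**2) - 3993939 = (870 + 2839225) - 3993939 = 2840095 - 3993939 = -1153844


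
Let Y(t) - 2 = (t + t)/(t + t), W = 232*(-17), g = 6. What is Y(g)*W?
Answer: -11832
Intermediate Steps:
W = -3944
Y(t) = 3 (Y(t) = 2 + (t + t)/(t + t) = 2 + (2*t)/((2*t)) = 2 + (2*t)*(1/(2*t)) = 2 + 1 = 3)
Y(g)*W = 3*(-3944) = -11832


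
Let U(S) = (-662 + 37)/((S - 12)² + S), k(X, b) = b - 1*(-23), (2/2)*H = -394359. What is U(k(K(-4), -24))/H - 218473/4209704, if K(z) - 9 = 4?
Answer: -904481893411/17431413927228 ≈ -0.051888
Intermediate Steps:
H = -394359
K(z) = 13 (K(z) = 9 + 4 = 13)
k(X, b) = 23 + b (k(X, b) = b + 23 = 23 + b)
U(S) = -625/(S + (-12 + S)²) (U(S) = -625/((-12 + S)² + S) = -625/(S + (-12 + S)²))
U(k(K(-4), -24))/H - 218473/4209704 = -625/((23 - 24) + (-12 + (23 - 24))²)/(-394359) - 218473/4209704 = -625/(-1 + (-12 - 1)²)*(-1/394359) - 218473*1/4209704 = -625/(-1 + (-13)²)*(-1/394359) - 218473/4209704 = -625/(-1 + 169)*(-1/394359) - 218473/4209704 = -625/168*(-1/394359) - 218473/4209704 = 625/66252312 - 218473/4209704 = -904481893411/17431413927228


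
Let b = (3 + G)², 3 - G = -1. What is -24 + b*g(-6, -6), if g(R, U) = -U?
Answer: 270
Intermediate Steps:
G = 4 (G = 3 - 1*(-1) = 3 + 1 = 4)
b = 49 (b = (3 + 4)² = 7² = 49)
-24 + b*g(-6, -6) = -24 + 49*(-1*(-6)) = -24 + 49*6 = -24 + 294 = 270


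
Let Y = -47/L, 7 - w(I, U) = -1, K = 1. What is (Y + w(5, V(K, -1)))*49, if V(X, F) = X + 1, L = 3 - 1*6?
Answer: 3479/3 ≈ 1159.7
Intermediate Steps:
L = -3 (L = 3 - 6 = -3)
V(X, F) = 1 + X
w(I, U) = 8 (w(I, U) = 7 - 1*(-1) = 7 + 1 = 8)
Y = 47/3 (Y = -47/(-3) = -47*(-1/3) = 47/3 ≈ 15.667)
(Y + w(5, V(K, -1)))*49 = (47/3 + 8)*49 = (71/3)*49 = 3479/3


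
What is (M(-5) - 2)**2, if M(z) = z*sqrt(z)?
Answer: -121 + 20*I*sqrt(5) ≈ -121.0 + 44.721*I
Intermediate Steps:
M(z) = z**(3/2)
(M(-5) - 2)**2 = ((-5)**(3/2) - 2)**2 = (-5*I*sqrt(5) - 2)**2 = (-2 - 5*I*sqrt(5))**2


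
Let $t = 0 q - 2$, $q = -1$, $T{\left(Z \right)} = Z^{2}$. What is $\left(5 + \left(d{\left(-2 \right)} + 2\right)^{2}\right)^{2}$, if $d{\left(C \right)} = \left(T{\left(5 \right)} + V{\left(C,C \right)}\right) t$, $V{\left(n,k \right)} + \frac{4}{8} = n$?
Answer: $3437316$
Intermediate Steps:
$V{\left(n,k \right)} = - \frac{1}{2} + n$
$t = -2$ ($t = 0 \left(-1\right) - 2 = 0 - 2 = -2$)
$d{\left(C \right)} = -49 - 2 C$ ($d{\left(C \right)} = \left(5^{2} + \left(- \frac{1}{2} + C\right)\right) \left(-2\right) = \left(25 + \left(- \frac{1}{2} + C\right)\right) \left(-2\right) = \left(\frac{49}{2} + C\right) \left(-2\right) = -49 - 2 C$)
$\left(5 + \left(d{\left(-2 \right)} + 2\right)^{2}\right)^{2} = \left(5 + \left(\left(-49 - -4\right) + 2\right)^{2}\right)^{2} = \left(5 + \left(\left(-49 + 4\right) + 2\right)^{2}\right)^{2} = \left(5 + \left(-45 + 2\right)^{2}\right)^{2} = \left(5 + \left(-43\right)^{2}\right)^{2} = \left(5 + 1849\right)^{2} = 1854^{2} = 3437316$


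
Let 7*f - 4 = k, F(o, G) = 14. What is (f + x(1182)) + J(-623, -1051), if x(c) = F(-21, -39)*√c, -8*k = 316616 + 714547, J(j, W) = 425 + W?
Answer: -1066187/56 + 14*√1182 ≈ -18558.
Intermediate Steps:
k = -1031163/8 (k = -(316616 + 714547)/8 = -⅛*1031163 = -1031163/8 ≈ -1.2890e+5)
f = -1031131/56 (f = 4/7 + (⅐)*(-1031163/8) = 4/7 - 147309/8 = -1031131/56 ≈ -18413.)
x(c) = 14*√c
(f + x(1182)) + J(-623, -1051) = (-1031131/56 + 14*√1182) + (425 - 1051) = (-1031131/56 + 14*√1182) - 626 = -1066187/56 + 14*√1182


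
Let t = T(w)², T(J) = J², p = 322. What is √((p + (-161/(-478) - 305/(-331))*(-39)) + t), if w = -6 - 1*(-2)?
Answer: √13240607024210/158218 ≈ 22.998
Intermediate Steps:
w = -4 (w = -6 + 2 = -4)
t = 256 (t = ((-4)²)² = 16² = 256)
√((p + (-161/(-478) - 305/(-331))*(-39)) + t) = √((322 + (-161/(-478) - 305/(-331))*(-39)) + 256) = √((322 + (-161*(-1/478) - 305*(-1/331))*(-39)) + 256) = √((322 + (161/478 + 305/331)*(-39)) + 256) = √((322 + (199081/158218)*(-39)) + 256) = √((322 - 7764159/158218) + 256) = √(43182037/158218 + 256) = √(83685845/158218) = √13240607024210/158218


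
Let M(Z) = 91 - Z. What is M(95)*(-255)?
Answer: 1020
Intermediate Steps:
M(95)*(-255) = (91 - 1*95)*(-255) = (91 - 95)*(-255) = -4*(-255) = 1020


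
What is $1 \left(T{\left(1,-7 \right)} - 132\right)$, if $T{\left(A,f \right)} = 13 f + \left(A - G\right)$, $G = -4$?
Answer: $-218$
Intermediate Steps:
$T{\left(A,f \right)} = 4 + A + 13 f$ ($T{\left(A,f \right)} = 13 f + \left(A - -4\right) = 13 f + \left(A + 4\right) = 13 f + \left(4 + A\right) = 4 + A + 13 f$)
$1 \left(T{\left(1,-7 \right)} - 132\right) = 1 \left(\left(4 + 1 + 13 \left(-7\right)\right) - 132\right) = 1 \left(\left(4 + 1 - 91\right) - 132\right) = 1 \left(-86 - 132\right) = 1 \left(-218\right) = -218$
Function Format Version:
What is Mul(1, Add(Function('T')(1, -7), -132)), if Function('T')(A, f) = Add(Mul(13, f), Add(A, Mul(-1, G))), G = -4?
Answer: -218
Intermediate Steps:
Function('T')(A, f) = Add(4, A, Mul(13, f)) (Function('T')(A, f) = Add(Mul(13, f), Add(A, Mul(-1, -4))) = Add(Mul(13, f), Add(A, 4)) = Add(Mul(13, f), Add(4, A)) = Add(4, A, Mul(13, f)))
Mul(1, Add(Function('T')(1, -7), -132)) = Mul(1, Add(Add(4, 1, Mul(13, -7)), -132)) = Mul(1, Add(Add(4, 1, -91), -132)) = Mul(1, Add(-86, -132)) = Mul(1, -218) = -218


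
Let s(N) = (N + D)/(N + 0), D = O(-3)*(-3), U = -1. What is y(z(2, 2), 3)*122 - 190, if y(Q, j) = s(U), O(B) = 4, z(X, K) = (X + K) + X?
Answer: 1396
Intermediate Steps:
z(X, K) = K + 2*X (z(X, K) = (K + X) + X = K + 2*X)
D = -12 (D = 4*(-3) = -12)
s(N) = (-12 + N)/N (s(N) = (N - 12)/(N + 0) = (-12 + N)/N)
y(Q, j) = 13 (y(Q, j) = (-12 - 1)/(-1) = -1*(-13) = 13)
y(z(2, 2), 3)*122 - 190 = 13*122 - 190 = 1586 - 190 = 1396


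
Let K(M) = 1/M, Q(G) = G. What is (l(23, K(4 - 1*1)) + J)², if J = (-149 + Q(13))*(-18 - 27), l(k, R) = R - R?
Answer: 37454400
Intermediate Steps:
l(k, R) = 0
J = 6120 (J = (-149 + 13)*(-18 - 27) = -136*(-45) = 6120)
(l(23, K(4 - 1*1)) + J)² = (0 + 6120)² = 6120² = 37454400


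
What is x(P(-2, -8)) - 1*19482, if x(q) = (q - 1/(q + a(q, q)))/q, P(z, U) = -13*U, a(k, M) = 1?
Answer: -212732521/10920 ≈ -19481.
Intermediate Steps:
x(q) = (q - 1/(1 + q))/q (x(q) = (q - 1/(q + 1))/q = (q - 1/(1 + q))/q)
x(P(-2, -8)) - 1*19482 = (-1 - 13*(-8) + (-13*(-8))²)/(((-13*(-8)))*(1 - 13*(-8))) - 1*19482 = (-1 + 104 + 104²)/(104*(1 + 104)) - 19482 = (1/104)*(-1 + 104 + 10816)/105 - 19482 = (1/104)*(1/105)*10919 - 19482 = 10919/10920 - 19482 = -212732521/10920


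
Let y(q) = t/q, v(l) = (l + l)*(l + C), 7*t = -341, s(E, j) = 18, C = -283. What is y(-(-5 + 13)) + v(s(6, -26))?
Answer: -533899/56 ≈ -9533.9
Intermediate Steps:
t = -341/7 (t = (⅐)*(-341) = -341/7 ≈ -48.714)
v(l) = 2*l*(-283 + l) (v(l) = (l + l)*(l - 283) = (2*l)*(-283 + l) = 2*l*(-283 + l))
y(q) = -341/(7*q)
y(-(-5 + 13)) + v(s(6, -26)) = -341*(-1/(-5 + 13))/7 + 2*18*(-283 + 18) = -341/(7*((-1*8))) + 2*18*(-265) = -341/7/(-8) - 9540 = -341/7*(-⅛) - 9540 = 341/56 - 9540 = -533899/56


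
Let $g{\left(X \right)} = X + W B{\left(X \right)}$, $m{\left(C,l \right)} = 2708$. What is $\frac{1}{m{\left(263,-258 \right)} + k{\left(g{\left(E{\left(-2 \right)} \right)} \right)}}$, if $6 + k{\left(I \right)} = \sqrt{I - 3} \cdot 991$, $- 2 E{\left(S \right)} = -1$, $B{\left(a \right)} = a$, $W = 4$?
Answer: $\frac{5404}{15583689} - \frac{991 i \sqrt{2}}{15583689} \approx 0.00034677 - 8.9933 \cdot 10^{-5} i$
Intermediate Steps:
$E{\left(S \right)} = \frac{1}{2}$ ($E{\left(S \right)} = \left(- \frac{1}{2}\right) \left(-1\right) = \frac{1}{2}$)
$g{\left(X \right)} = 5 X$ ($g{\left(X \right)} = X + 4 X = 5 X$)
$k{\left(I \right)} = -6 + 991 \sqrt{-3 + I}$ ($k{\left(I \right)} = -6 + \sqrt{I - 3} \cdot 991 = -6 + \sqrt{-3 + I} 991 = -6 + 991 \sqrt{-3 + I}$)
$\frac{1}{m{\left(263,-258 \right)} + k{\left(g{\left(E{\left(-2 \right)} \right)} \right)}} = \frac{1}{2708 - \left(6 - 991 \sqrt{-3 + 5 \cdot \frac{1}{2}}\right)} = \frac{1}{2708 - \left(6 - 991 \sqrt{-3 + \frac{5}{2}}\right)} = \frac{1}{2708 - \left(6 - 991 \sqrt{- \frac{1}{2}}\right)} = \frac{1}{2708 - \left(6 - 991 \frac{i \sqrt{2}}{2}\right)} = \frac{1}{2708 - \left(6 - \frac{991 i \sqrt{2}}{2}\right)} = \frac{1}{2702 + \frac{991 i \sqrt{2}}{2}}$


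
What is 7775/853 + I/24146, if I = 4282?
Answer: 95693848/10298269 ≈ 9.2922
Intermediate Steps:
7775/853 + I/24146 = 7775/853 + 4282/24146 = 7775*(1/853) + 4282*(1/24146) = 7775/853 + 2141/12073 = 95693848/10298269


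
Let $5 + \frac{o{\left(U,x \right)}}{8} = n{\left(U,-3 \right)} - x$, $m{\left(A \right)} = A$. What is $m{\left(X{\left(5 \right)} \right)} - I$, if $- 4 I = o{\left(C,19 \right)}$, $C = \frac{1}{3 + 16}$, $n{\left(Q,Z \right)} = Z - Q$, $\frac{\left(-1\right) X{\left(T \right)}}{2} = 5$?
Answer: $- \frac{1218}{19} \approx -64.105$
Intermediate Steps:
$X{\left(T \right)} = -10$ ($X{\left(T \right)} = \left(-2\right) 5 = -10$)
$C = \frac{1}{19} \approx 0.052632$
$o{\left(U,x \right)} = -64 - 8 U - 8 x$ ($o{\left(U,x \right)} = -40 + 8 \left(\left(-3 - U\right) - x\right) = -40 + 8 \left(-3 - U - x\right) = -40 - \left(24 + 8 U + 8 x\right) = -64 - 8 U - 8 x$)
$I = \frac{1028}{19}$ ($I = - \frac{-64 - \frac{8}{19} - 152}{4} = \left(- \frac{1}{4}\right) \left(- \frac{4112}{19}\right) = \frac{1028}{19} \approx 54.105$)
$m{\left(X{\left(5 \right)} \right)} - I = -10 - \frac{1028}{19} = - \frac{1218}{19}$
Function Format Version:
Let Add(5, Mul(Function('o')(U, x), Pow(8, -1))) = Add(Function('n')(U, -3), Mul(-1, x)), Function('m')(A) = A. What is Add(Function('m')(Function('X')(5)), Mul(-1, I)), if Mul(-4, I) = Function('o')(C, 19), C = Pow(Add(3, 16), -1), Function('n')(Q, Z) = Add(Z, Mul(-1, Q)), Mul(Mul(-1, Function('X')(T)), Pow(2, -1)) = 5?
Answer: Rational(-1218, 19) ≈ -64.105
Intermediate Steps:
Function('X')(T) = -10 (Function('X')(T) = Mul(-2, 5) = -10)
C = Rational(1, 19) (C = Pow(19, -1) = Rational(1, 19) ≈ 0.052632)
Function('o')(U, x) = Add(-64, Mul(-8, U), Mul(-8, x)) (Function('o')(U, x) = Add(-40, Mul(8, Add(Add(-3, Mul(-1, U)), Mul(-1, x)))) = Add(-40, Mul(8, Add(-3, Mul(-1, U), Mul(-1, x)))) = Add(-40, Add(-24, Mul(-8, U), Mul(-8, x))) = Add(-64, Mul(-8, U), Mul(-8, x)))
I = Rational(1028, 19) (I = Mul(Rational(-1, 4), Add(-64, Mul(-8, Rational(1, 19)), Mul(-8, 19))) = Mul(Rational(-1, 4), Add(-64, Rational(-8, 19), -152)) = Mul(Rational(-1, 4), Rational(-4112, 19)) = Rational(1028, 19) ≈ 54.105)
Add(Function('m')(Function('X')(5)), Mul(-1, I)) = Add(-10, Mul(-1, Rational(1028, 19))) = Add(-10, Rational(-1028, 19)) = Rational(-1218, 19)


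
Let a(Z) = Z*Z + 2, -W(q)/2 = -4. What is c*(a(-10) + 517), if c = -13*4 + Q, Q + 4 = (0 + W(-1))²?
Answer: 4952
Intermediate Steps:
W(q) = 8 (W(q) = -2*(-4) = 8)
a(Z) = 2 + Z² (a(Z) = Z² + 2 = 2 + Z²)
Q = 60 (Q = -4 + (0 + 8)² = -4 + 8² = -4 + 64 = 60)
c = 8 (c = -13*4 + 60 = -52 + 60 = 8)
c*(a(-10) + 517) = 8*((2 + (-10)²) + 517) = 8*((2 + 100) + 517) = 8*(102 + 517) = 8*619 = 4952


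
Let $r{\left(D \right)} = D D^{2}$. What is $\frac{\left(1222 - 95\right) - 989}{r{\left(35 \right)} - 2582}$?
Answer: $\frac{46}{13431} \approx 0.0034249$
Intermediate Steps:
$r{\left(D \right)} = D^{3}$
$\frac{\left(1222 - 95\right) - 989}{r{\left(35 \right)} - 2582} = \frac{\left(1222 - 95\right) - 989}{35^{3} - 2582} = \frac{\left(1222 - 95\right) - 989}{42875 - 2582} = \frac{1127 - 989}{40293} = 138 \cdot \frac{1}{40293} = \frac{46}{13431}$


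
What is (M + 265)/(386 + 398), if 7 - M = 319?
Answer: -47/784 ≈ -0.059949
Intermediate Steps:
M = -312 (M = 7 - 1*319 = 7 - 319 = -312)
(M + 265)/(386 + 398) = (-312 + 265)/(386 + 398) = -47/784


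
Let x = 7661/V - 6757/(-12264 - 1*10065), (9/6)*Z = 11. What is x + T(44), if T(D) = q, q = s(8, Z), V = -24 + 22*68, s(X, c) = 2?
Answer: 246745349/32868288 ≈ 7.5071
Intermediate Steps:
Z = 22/3 (Z = (2/3)*11 = 22/3 ≈ 7.3333)
V = 1472 (V = -24 + 1496 = 1472)
q = 2
x = 181008773/32868288 (x = 7661/1472 - 6757/(-12264 - 1*10065) = 7661*(1/1472) - 6757/(-12264 - 10065) = 7661/1472 - 6757/(-22329) = 7661/1472 - 6757*(-1/22329) = 7661/1472 + 6757/22329 = 181008773/32868288 ≈ 5.5071)
T(D) = 2
x + T(44) = 181008773/32868288 + 2 = 246745349/32868288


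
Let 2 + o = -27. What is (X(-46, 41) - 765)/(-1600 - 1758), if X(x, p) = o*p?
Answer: 977/1679 ≈ 0.58189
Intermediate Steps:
o = -29 (o = -2 - 27 = -29)
X(x, p) = -29*p
(X(-46, 41) - 765)/(-1600 - 1758) = (-29*41 - 765)/(-1600 - 1758) = (-1189 - 765)/(-3358) = -1954*(-1/3358) = 977/1679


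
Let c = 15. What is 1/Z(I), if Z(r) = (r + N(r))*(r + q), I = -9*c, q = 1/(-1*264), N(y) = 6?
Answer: 88/1532563 ≈ 5.7420e-5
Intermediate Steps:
q = -1/264 (q = 1/(-264) = -1/264 ≈ -0.0037879)
I = -135 (I = -9*15 = -135)
Z(r) = (6 + r)*(-1/264 + r) (Z(r) = (r + 6)*(r - 1/264) = (6 + r)*(-1/264 + r))
1/Z(I) = 1/(-1/44 + (-135)² + (1583/264)*(-135)) = 1/(-1/44 + 18225 - 71235/88) = 1/(1532563/88) = 88/1532563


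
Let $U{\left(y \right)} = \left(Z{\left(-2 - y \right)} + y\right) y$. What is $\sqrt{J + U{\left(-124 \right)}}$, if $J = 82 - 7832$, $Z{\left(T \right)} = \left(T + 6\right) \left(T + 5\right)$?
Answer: $7 i \sqrt{40982} \approx 1417.1 i$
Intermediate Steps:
$Z{\left(T \right)} = \left(5 + T\right) \left(6 + T\right)$ ($Z{\left(T \right)} = \left(6 + T\right) \left(5 + T\right) = \left(5 + T\right) \left(6 + T\right)$)
$U{\left(y \right)} = y \left(8 + \left(-2 - y\right)^{2} - 10 y\right)$ ($U{\left(y \right)} = \left(\left(30 + \left(-2 - y\right)^{2} + 11 \left(-2 - y\right)\right) + y\right) y = \left(\left(30 + \left(-2 - y\right)^{2} - \left(22 + 11 y\right)\right) + y\right) y = \left(\left(8 + \left(-2 - y\right)^{2} - 11 y\right) + y\right) y = \left(8 + \left(-2 - y\right)^{2} - 10 y\right) y = y \left(8 + \left(-2 - y\right)^{2} - 10 y\right)$)
$J = -7750$ ($J = 82 - 7832 = -7750$)
$\sqrt{J + U{\left(-124 \right)}} = \sqrt{-7750 - 124 \left(12 + \left(-124\right)^{2} - -744\right)} = \sqrt{-7750 - 124 \left(12 + 15376 + 744\right)} = \sqrt{-7750 - 2000368} = \sqrt{-2008118} = 7 i \sqrt{40982}$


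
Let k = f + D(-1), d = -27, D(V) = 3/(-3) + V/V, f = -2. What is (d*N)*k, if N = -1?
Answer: -54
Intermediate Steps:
D(V) = 0 (D(V) = 3*(-⅓) + 1 = -1 + 1 = 0)
k = -2 (k = -2 + 0 = -2)
(d*N)*k = -27*(-1)*(-2) = 27*(-2) = -54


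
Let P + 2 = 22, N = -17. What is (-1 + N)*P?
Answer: -360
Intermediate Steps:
P = 20 (P = -2 + 22 = 20)
(-1 + N)*P = (-1 - 17)*20 = -18*20 = -360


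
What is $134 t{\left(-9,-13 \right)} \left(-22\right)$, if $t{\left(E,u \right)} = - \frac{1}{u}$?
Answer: $- \frac{2948}{13} \approx -226.77$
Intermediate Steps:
$134 t{\left(-9,-13 \right)} \left(-22\right) = 134 \left(- \frac{1}{-13}\right) \left(-22\right) = 134 \left(\left(-1\right) \left(- \frac{1}{13}\right)\right) \left(-22\right) = 134 \cdot \frac{1}{13} \left(-22\right) = \frac{134}{13} \left(-22\right) = - \frac{2948}{13}$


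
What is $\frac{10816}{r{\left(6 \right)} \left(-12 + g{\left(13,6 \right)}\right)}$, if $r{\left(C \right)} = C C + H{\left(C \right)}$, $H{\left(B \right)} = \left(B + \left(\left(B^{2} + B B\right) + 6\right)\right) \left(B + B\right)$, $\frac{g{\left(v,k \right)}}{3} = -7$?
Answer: $- \frac{2704}{8613} \approx -0.31394$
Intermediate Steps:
$g{\left(v,k \right)} = -21$ ($g{\left(v,k \right)} = 3 \left(-7\right) = -21$)
$H{\left(B \right)} = 2 B \left(6 + B + 2 B^{2}\right)$ ($H{\left(B \right)} = \left(B + \left(\left(B^{2} + B^{2}\right) + 6\right)\right) 2 B = \left(B + \left(2 B^{2} + 6\right)\right) 2 B = \left(B + \left(6 + 2 B^{2}\right)\right) 2 B = \left(6 + B + 2 B^{2}\right) 2 B = 2 B \left(6 + B + 2 B^{2}\right)$)
$r{\left(C \right)} = C^{2} + 2 C \left(6 + C + 2 C^{2}\right)$ ($r{\left(C \right)} = C C + 2 C \left(6 + C + 2 C^{2}\right) = C^{2} + 2 C \left(6 + C + 2 C^{2}\right)$)
$\frac{10816}{r{\left(6 \right)} \left(-12 + g{\left(13,6 \right)}\right)} = \frac{10816}{6 \left(12 + 3 \cdot 6 + 4 \cdot 6^{2}\right) \left(-12 - 21\right)} = \frac{10816}{6 \left(12 + 18 + 4 \cdot 36\right) \left(-33\right)} = \frac{10816}{6 \left(12 + 18 + 144\right) \left(-33\right)} = \frac{10816}{6 \cdot 174 \left(-33\right)} = \frac{10816}{1044 \left(-33\right)} = \frac{10816}{-34452} = 10816 \left(- \frac{1}{34452}\right) = - \frac{2704}{8613}$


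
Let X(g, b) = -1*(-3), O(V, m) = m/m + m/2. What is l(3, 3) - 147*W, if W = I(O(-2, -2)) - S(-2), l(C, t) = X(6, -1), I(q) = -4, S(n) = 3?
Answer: 1032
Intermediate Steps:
O(V, m) = 1 + m/2 (O(V, m) = 1 + m*(1/2) = 1 + m/2)
X(g, b) = 3
l(C, t) = 3
W = -7 (W = -4 - 1*3 = -4 - 3 = -7)
l(3, 3) - 147*W = 3 - 147*(-7) = 3 + 1029 = 1032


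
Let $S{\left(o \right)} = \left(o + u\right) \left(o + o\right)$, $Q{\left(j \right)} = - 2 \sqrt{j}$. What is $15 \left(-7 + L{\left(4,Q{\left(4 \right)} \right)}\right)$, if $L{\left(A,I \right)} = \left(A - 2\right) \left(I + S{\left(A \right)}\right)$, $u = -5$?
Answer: $-465$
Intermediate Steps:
$S{\left(o \right)} = 2 o \left(-5 + o\right)$ ($S{\left(o \right)} = \left(o - 5\right) \left(o + o\right) = \left(-5 + o\right) 2 o = 2 o \left(-5 + o\right)$)
$L{\left(A,I \right)} = \left(-2 + A\right) \left(I + 2 A \left(-5 + A\right)\right)$ ($L{\left(A,I \right)} = \left(A - 2\right) \left(I + 2 A \left(-5 + A\right)\right) = \left(-2 + A\right) \left(I + 2 A \left(-5 + A\right)\right)$)
$15 \left(-7 + L{\left(4,Q{\left(4 \right)} \right)}\right) = 15 \left(-7 + \left(- 14 \cdot 4^{2} - 2 \left(- 2 \sqrt{4}\right) + 2 \cdot 4^{3} + 20 \cdot 4 + 4 \left(- 2 \sqrt{4}\right)\right)\right) = 15 \left(-7 + \left(\left(-14\right) 16 - 2 \left(\left(-2\right) 2\right) + 2 \cdot 64 + 80 + 4 \left(\left(-2\right) 2\right)\right)\right) = 15 \left(-7 + \left(-224 - -8 + 128 + 80 + 4 \left(-4\right)\right)\right) = 15 \left(-7 + \left(-224 + 8 + 128 + 80 - 16\right)\right) = 15 \left(-7 - 24\right) = 15 \left(-31\right) = -465$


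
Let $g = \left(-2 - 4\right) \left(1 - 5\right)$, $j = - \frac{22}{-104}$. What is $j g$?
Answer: $\frac{66}{13} \approx 5.0769$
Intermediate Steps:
$j = \frac{11}{52}$ ($j = \left(-22\right) \left(- \frac{1}{104}\right) = \frac{11}{52} \approx 0.21154$)
$g = 24$ ($g = \left(-6\right) \left(-4\right) = 24$)
$j g = \frac{11}{52} \cdot 24 = \frac{66}{13}$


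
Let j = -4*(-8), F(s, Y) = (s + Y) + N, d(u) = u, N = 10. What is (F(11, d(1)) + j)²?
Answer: 2916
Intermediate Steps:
F(s, Y) = 10 + Y + s (F(s, Y) = (s + Y) + 10 = (Y + s) + 10 = 10 + Y + s)
j = 32
(F(11, d(1)) + j)² = ((10 + 1 + 11) + 32)² = (22 + 32)² = 54² = 2916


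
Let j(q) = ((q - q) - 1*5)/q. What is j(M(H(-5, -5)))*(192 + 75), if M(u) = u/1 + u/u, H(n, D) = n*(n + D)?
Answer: -445/17 ≈ -26.176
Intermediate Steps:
H(n, D) = n*(D + n)
M(u) = 1 + u (M(u) = u*1 + 1 = u + 1 = 1 + u)
j(q) = -5/q (j(q) = (0 - 5)/q = -5/q)
j(M(H(-5, -5)))*(192 + 75) = (-5/(1 - 5*(-5 - 5)))*(192 + 75) = -5/(1 - 5*(-10))*267 = -5/(1 + 50)*267 = -5/51*267 = -445/17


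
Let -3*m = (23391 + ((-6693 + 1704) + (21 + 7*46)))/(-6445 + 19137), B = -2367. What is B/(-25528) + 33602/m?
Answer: -32661238339641/478522360 ≈ -68254.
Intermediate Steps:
m = -18745/38076 (m = -(23391 + ((-6693 + 1704) + (21 + 7*46)))/(3*(-6445 + 19137)) = -(23391 + (-4989 + (21 + 322)))/(3*12692) = -(23391 + (-4989 + 343))/(3*12692) = -(23391 - 4646)/(3*12692) = -18745/(3*12692) = -⅓*18745/12692 = -18745/38076 ≈ -0.49230)
B/(-25528) + 33602/m = -2367/(-25528) + 33602/(-18745/38076) = -2367*(-1/25528) + 33602*(-38076/18745) = 2367/25528 - 1279429752/18745 = -32661238339641/478522360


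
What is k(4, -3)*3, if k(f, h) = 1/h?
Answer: -1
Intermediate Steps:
k(4, -3)*3 = 3/(-3) = -⅓*3 = -1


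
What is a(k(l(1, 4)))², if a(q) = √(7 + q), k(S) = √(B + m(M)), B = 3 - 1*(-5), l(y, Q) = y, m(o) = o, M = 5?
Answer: 7 + √13 ≈ 10.606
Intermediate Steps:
B = 8 (B = 3 + 5 = 8)
k(S) = √13 (k(S) = √(8 + 5) = √13)
a(k(l(1, 4)))² = (√(7 + √13))² = 7 + √13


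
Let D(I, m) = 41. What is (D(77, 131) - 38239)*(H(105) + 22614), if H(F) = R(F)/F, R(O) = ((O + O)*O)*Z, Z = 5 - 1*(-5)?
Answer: -944025372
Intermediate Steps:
Z = 10 (Z = 5 + 5 = 10)
R(O) = 20*O² (R(O) = ((O + O)*O)*10 = ((2*O)*O)*10 = (2*O²)*10 = 20*O²)
H(F) = 20*F (H(F) = (20*F²)/F = 20*F)
(D(77, 131) - 38239)*(H(105) + 22614) = (41 - 38239)*(20*105 + 22614) = -38198*(2100 + 22614) = -38198*24714 = -944025372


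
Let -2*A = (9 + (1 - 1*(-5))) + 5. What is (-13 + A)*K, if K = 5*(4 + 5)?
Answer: -1035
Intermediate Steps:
K = 45 (K = 5*9 = 45)
A = -10 (A = -((9 + (1 - 1*(-5))) + 5)/2 = -((9 + (1 + 5)) + 5)/2 = -((9 + 6) + 5)/2 = -(15 + 5)/2 = -½*20 = -10)
(-13 + A)*K = (-13 - 10)*45 = -23*45 = -1035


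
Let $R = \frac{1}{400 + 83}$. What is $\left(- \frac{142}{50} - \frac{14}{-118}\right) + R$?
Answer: $- \frac{1937287}{712425} \approx -2.7193$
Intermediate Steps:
$R = \frac{1}{483} \approx 0.0020704$
$\left(- \frac{142}{50} - \frac{14}{-118}\right) + R = \left(- \frac{142}{50} - \frac{14}{-118}\right) + \frac{1}{483} = \left(\left(-142\right) \frac{1}{50} - - \frac{7}{59}\right) + \frac{1}{483} = \left(- \frac{71}{25} + \frac{7}{59}\right) + \frac{1}{483} = - \frac{4014}{1475} + \frac{1}{483} = - \frac{1937287}{712425}$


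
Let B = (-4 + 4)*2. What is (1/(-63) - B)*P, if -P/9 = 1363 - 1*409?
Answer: 954/7 ≈ 136.29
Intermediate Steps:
B = 0 (B = 0*2 = 0)
P = -8586 (P = -9*(1363 - 1*409) = -9*(1363 - 409) = -9*954 = -8586)
(1/(-63) - B)*P = (1/(-63) - 1*0)*(-8586) = (-1/63 + 0)*(-8586) = -1/63*(-8586) = 954/7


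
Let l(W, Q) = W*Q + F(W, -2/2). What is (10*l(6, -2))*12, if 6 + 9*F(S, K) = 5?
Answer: -4360/3 ≈ -1453.3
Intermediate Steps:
F(S, K) = -⅑ (F(S, K) = -⅔ + (⅑)*5 = -⅔ + 5/9 = -⅑)
l(W, Q) = -⅑ + Q*W (l(W, Q) = W*Q - ⅑ = Q*W - ⅑ = -⅑ + Q*W)
(10*l(6, -2))*12 = (10*(-⅑ - 2*6))*12 = (10*(-⅑ - 12))*12 = (10*(-109/9))*12 = -1090/9*12 = -4360/3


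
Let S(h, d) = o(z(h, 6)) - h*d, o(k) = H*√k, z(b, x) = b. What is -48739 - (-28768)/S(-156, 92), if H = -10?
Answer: -16089105755/330121 + 35960*I*√39/12874719 ≈ -48737.0 + 0.017443*I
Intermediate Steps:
o(k) = -10*√k
S(h, d) = -10*√h - d*h (S(h, d) = -10*√h - h*d = -10*√h - d*h)
-48739 - (-28768)/S(-156, 92) = -48739 - (-28768)/(-20*I*√39 - 1*92*(-156)) = -48739 - (-28768)/(-20*I*√39 + 14352) = -48739 - (-28768)/(14352 - 20*I*√39) = -48739 + 28768/(14352 - 20*I*√39)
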